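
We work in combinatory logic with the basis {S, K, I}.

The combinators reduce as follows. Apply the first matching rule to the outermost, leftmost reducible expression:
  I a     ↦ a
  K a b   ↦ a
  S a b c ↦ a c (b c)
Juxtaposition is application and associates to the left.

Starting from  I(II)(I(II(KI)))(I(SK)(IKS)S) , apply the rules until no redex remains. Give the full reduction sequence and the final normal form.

  start: I(II)(I(II(KI)))(I(SK)(IKS)S)
  step 1: II(I(II(KI)))(I(SK)(IKS)S)
  step 2: I(I(II(KI)))(I(SK)(IKS)S)
  step 3: I(II(KI))(I(SK)(IKS)S)
  step 4: II(KI)(I(SK)(IKS)S)
  step 5: I(KI)(I(SK)(IKS)S)
  step 6: KI(I(SK)(IKS)S)
  step 7: I

Answer: normal form = I  (in 7 steps)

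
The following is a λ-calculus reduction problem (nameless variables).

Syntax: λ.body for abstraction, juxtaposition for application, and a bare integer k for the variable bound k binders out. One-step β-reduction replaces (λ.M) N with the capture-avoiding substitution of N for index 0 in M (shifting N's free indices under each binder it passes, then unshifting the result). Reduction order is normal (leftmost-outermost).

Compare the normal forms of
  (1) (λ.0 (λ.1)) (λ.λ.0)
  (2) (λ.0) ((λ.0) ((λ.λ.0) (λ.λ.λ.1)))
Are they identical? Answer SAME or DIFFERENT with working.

Answer: SAME — A ⇓ λ.0, B ⇓ λ.0

Derivation:
Term A:
  start: (λ.0 (λ.1)) (λ.λ.0)
  [1] (λ.λ.0) (λ.λ.λ.0)
  [2] λ.0

Term B:
  start: (λ.0) ((λ.0) ((λ.λ.0) (λ.λ.λ.1)))
  [1] (λ.0) ((λ.λ.0) (λ.λ.λ.1))
  [2] (λ.λ.0) (λ.λ.λ.1)
  [3] λ.0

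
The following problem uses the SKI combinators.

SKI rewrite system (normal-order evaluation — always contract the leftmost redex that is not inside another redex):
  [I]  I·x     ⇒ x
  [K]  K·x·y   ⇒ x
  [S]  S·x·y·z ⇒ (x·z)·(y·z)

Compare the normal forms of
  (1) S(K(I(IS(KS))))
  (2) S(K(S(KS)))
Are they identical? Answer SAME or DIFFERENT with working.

Answer: SAME — A ⇓ S(K(S(KS))), B ⇓ S(K(S(KS)))

Working:
Term A:
  start: S(K(I(IS(KS))))
  →1  S(K(IS(KS)))
  →2  S(K(S(KS)))

Term B:
  start: S(K(S(KS)))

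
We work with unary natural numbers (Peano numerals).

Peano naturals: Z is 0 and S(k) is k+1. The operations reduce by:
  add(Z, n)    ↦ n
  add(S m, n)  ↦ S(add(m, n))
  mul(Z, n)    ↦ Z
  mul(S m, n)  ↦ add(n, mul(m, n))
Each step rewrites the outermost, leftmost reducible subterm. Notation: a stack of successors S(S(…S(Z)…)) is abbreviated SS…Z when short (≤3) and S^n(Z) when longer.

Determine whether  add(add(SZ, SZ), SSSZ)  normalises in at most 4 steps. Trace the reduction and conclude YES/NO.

  start: add(add(SZ, SZ), SSSZ)
  [1] add(S(add(Z, SZ)), SSSZ)
  [2] S(add(add(Z, SZ), SSSZ))
  [3] S(add(SZ, SSSZ))
  [4] S(S(add(Z, SSSZ)))

Answer: NO — after 4 steps the term is S(S(add(Z, SSSZ))), not yet normal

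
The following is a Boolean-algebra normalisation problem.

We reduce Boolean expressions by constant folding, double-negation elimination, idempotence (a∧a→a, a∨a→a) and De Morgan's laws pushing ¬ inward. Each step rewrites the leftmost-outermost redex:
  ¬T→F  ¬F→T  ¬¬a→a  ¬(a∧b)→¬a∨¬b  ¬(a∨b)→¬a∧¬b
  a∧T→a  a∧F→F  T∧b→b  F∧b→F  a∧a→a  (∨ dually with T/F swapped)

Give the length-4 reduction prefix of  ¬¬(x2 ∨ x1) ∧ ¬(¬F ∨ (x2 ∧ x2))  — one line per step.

Answer: after 4 steps: (x2 ∨ x1) ∧ F

Derivation:
  start: ¬¬(x2 ∨ x1) ∧ ¬(¬F ∨ (x2 ∧ x2))
  [1] (x2 ∨ x1) ∧ ¬(¬F ∨ (x2 ∧ x2))
  [2] (x2 ∨ x1) ∧ (¬¬F ∧ ¬(x2 ∧ x2))
  [3] (x2 ∨ x1) ∧ (F ∧ ¬(x2 ∧ x2))
  [4] (x2 ∨ x1) ∧ F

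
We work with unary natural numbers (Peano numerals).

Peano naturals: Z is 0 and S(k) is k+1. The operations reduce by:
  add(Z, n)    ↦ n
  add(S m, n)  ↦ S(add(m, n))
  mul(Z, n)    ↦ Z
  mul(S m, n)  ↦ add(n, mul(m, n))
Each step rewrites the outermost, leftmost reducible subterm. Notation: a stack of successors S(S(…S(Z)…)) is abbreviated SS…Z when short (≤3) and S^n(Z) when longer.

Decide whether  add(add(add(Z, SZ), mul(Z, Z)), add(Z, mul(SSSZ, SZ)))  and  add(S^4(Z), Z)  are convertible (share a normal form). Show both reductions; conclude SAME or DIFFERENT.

Term A:
  start: add(add(add(Z, SZ), mul(Z, Z)), add(Z, mul(SSSZ, SZ)))
  [1] add(add(SZ, mul(Z, Z)), add(Z, mul(SSSZ, SZ)))
  [2] add(S(add(Z, mul(Z, Z))), add(Z, mul(SSSZ, SZ)))
  [3] S(add(add(Z, mul(Z, Z)), add(Z, mul(SSSZ, SZ))))
  [4] S(add(mul(Z, Z), add(Z, mul(SSSZ, SZ))))
  [5] S(add(Z, add(Z, mul(SSSZ, SZ))))
  [6] S(add(Z, mul(SSSZ, SZ)))
  [7] S(mul(SSSZ, SZ))
  [8] S(add(SZ, mul(SSZ, SZ)))
  [9] S(S(add(Z, mul(SSZ, SZ))))
  [10] S(S(mul(SSZ, SZ)))
  [11] S(S(add(SZ, mul(SZ, SZ))))
  [12] S(S(S(add(Z, mul(SZ, SZ)))))
  [13] S(S(S(mul(SZ, SZ))))
  [14] S(S(S(add(SZ, mul(Z, SZ)))))
  [15] S(S(S(S(add(Z, mul(Z, SZ))))))
  [16] S(S(S(S(mul(Z, SZ)))))
  [17] S^4(Z)

Term B:
  start: add(S^4(Z), Z)
  [1] S(add(SSSZ, Z))
  [2] S(S(add(SSZ, Z)))
  [3] S(S(S(add(SZ, Z))))
  [4] S(S(S(S(add(Z, Z)))))
  [5] S^4(Z)

Answer: SAME — A ⇓ S^4(Z), B ⇓ S^4(Z)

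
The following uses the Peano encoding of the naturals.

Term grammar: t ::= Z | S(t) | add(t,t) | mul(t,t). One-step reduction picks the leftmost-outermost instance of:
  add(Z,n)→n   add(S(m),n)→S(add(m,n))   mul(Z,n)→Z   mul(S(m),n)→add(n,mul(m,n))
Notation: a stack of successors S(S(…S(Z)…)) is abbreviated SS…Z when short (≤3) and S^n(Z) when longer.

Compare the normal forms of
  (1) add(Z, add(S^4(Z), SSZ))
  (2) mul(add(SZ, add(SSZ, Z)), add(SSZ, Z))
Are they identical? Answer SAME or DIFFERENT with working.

Term A:
  start: add(Z, add(S^4(Z), SSZ))
  [1] add(S^4(Z), SSZ)
  [2] S(add(SSSZ, SSZ))
  [3] S(S(add(SSZ, SSZ)))
  [4] S(S(S(add(SZ, SSZ))))
  [5] S(S(S(S(add(Z, SSZ)))))
  [6] S^6(Z)

Term B:
  start: mul(add(SZ, add(SSZ, Z)), add(SSZ, Z))
  [1] mul(S(add(Z, add(SSZ, Z))), add(SSZ, Z))
  [2] add(add(SSZ, Z), mul(add(Z, add(SSZ, Z)), add(SSZ, Z)))
  [3] add(S(add(SZ, Z)), mul(add(Z, add(SSZ, Z)), add(SSZ, Z)))
  [4] S(add(add(SZ, Z), mul(add(Z, add(SSZ, Z)), add(SSZ, Z))))
  [5] S(add(S(add(Z, Z)), mul(add(Z, add(SSZ, Z)), add(SSZ, Z))))
  [6] S(S(add(add(Z, Z), mul(add(Z, add(SSZ, Z)), add(SSZ, Z)))))
  [7] S(S(add(Z, mul(add(Z, add(SSZ, Z)), add(SSZ, Z)))))
  [8] S(S(mul(add(Z, add(SSZ, Z)), add(SSZ, Z))))
  [9] S(S(mul(add(SSZ, Z), add(SSZ, Z))))
  [10] S(S(mul(S(add(SZ, Z)), add(SSZ, Z))))
  [11] S(S(add(add(SSZ, Z), mul(add(SZ, Z), add(SSZ, Z)))))
  [12] S(S(add(S(add(SZ, Z)), mul(add(SZ, Z), add(SSZ, Z)))))
  [13] S(S(S(add(add(SZ, Z), mul(add(SZ, Z), add(SSZ, Z))))))
  [14] S(S(S(add(S(add(Z, Z)), mul(add(SZ, Z), add(SSZ, Z))))))
  [15] S(S(S(S(add(add(Z, Z), mul(add(SZ, Z), add(SSZ, Z)))))))
  [16] S(S(S(S(add(Z, mul(add(SZ, Z), add(SSZ, Z)))))))
  [17] S(S(S(S(mul(add(SZ, Z), add(SSZ, Z))))))
  [18] S(S(S(S(mul(S(add(Z, Z)), add(SSZ, Z))))))
  [19] S(S(S(S(add(add(SSZ, Z), mul(add(Z, Z), add(SSZ, Z)))))))
  [20] S(S(S(S(add(S(add(SZ, Z)), mul(add(Z, Z), add(SSZ, Z)))))))
  [21] S(S(S(S(S(add(add(SZ, Z), mul(add(Z, Z), add(SSZ, Z))))))))
  [22] S(S(S(S(S(add(S(add(Z, Z)), mul(add(Z, Z), add(SSZ, Z))))))))
  [23] S(S(S(S(S(S(add(add(Z, Z), mul(add(Z, Z), add(SSZ, Z)))))))))
  [24] S(S(S(S(S(S(add(Z, mul(add(Z, Z), add(SSZ, Z)))))))))
  [25] S(S(S(S(S(S(mul(add(Z, Z), add(SSZ, Z))))))))
  [26] S(S(S(S(S(S(mul(Z, add(SSZ, Z))))))))
  [27] S^6(Z)

Answer: SAME — A ⇓ S^6(Z), B ⇓ S^6(Z)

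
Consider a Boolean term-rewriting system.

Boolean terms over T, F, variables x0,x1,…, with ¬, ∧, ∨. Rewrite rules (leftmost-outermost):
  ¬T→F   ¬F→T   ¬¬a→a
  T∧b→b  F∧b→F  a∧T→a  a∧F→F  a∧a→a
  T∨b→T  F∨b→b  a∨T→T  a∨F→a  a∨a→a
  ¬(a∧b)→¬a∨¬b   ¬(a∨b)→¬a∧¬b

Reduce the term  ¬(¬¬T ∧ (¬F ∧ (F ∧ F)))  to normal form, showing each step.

  start: ¬(¬¬T ∧ (¬F ∧ (F ∧ F)))
  [1] ¬¬¬T ∨ ¬(¬F ∧ (F ∧ F))
  [2] ¬T ∨ ¬(¬F ∧ (F ∧ F))
  [3] F ∨ ¬(¬F ∧ (F ∧ F))
  [4] ¬(¬F ∧ (F ∧ F))
  [5] ¬¬F ∨ ¬(F ∧ F)
  [6] F ∨ ¬(F ∧ F)
  [7] ¬(F ∧ F)
  [8] ¬F ∨ ¬F
  [9] ¬F
  [10] T

Answer: normal form = T  (in 10 steps)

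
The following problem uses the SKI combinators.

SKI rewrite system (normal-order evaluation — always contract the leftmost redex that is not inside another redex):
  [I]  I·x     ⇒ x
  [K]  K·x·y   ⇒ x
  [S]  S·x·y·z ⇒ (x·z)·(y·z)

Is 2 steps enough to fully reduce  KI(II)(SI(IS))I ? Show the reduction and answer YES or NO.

  start: KI(II)(SI(IS))I
  step 1: I(SI(IS))I
  step 2: SI(IS)I

Answer: NO — after 2 steps the term is SI(IS)I, not yet normal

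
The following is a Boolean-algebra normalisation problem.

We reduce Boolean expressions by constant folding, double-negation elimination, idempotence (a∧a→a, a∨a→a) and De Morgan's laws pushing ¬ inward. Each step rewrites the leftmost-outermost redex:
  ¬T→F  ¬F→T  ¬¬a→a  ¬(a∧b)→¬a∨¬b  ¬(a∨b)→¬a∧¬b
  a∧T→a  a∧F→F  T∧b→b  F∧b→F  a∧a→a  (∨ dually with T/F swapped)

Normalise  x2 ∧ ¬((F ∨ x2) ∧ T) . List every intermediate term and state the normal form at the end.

Answer: normal form = x2 ∧ ¬x2  (in 6 steps)

Derivation:
  start: x2 ∧ ¬((F ∨ x2) ∧ T)
  →1  x2 ∧ (¬(F ∨ x2) ∨ ¬T)
  →2  x2 ∧ ((¬F ∧ ¬x2) ∨ ¬T)
  →3  x2 ∧ ((T ∧ ¬x2) ∨ ¬T)
  →4  x2 ∧ (¬x2 ∨ ¬T)
  →5  x2 ∧ (¬x2 ∨ F)
  →6  x2 ∧ ¬x2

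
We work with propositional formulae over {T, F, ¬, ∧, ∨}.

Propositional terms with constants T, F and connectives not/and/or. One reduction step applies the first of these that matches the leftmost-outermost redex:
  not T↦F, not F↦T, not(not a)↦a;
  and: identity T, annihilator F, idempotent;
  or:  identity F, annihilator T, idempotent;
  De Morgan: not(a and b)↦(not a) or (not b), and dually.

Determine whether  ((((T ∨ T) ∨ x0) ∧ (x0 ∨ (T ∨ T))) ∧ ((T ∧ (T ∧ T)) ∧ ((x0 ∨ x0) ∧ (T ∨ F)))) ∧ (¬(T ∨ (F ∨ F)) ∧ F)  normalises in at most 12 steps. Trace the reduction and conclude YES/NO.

  start: ((((T ∨ T) ∨ x0) ∧ (x0 ∨ (T ∨ T))) ∧ ((T ∧ (T ∧ T)) ∧ ((x0 ∨ x0) ∧ (T ∨ F)))) ∧ (¬(T ∨ (F ∨ F)) ∧ F)
  step 1: (((T ∨ x0) ∧ (x0 ∨ (T ∨ T))) ∧ ((T ∧ (T ∧ T)) ∧ ((x0 ∨ x0) ∧ (T ∨ F)))) ∧ (¬(T ∨ (F ∨ F)) ∧ F)
  step 2: ((T ∧ (x0 ∨ (T ∨ T))) ∧ ((T ∧ (T ∧ T)) ∧ ((x0 ∨ x0) ∧ (T ∨ F)))) ∧ (¬(T ∨ (F ∨ F)) ∧ F)
  step 3: ((x0 ∨ (T ∨ T)) ∧ ((T ∧ (T ∧ T)) ∧ ((x0 ∨ x0) ∧ (T ∨ F)))) ∧ (¬(T ∨ (F ∨ F)) ∧ F)
  step 4: ((x0 ∨ T) ∧ ((T ∧ (T ∧ T)) ∧ ((x0 ∨ x0) ∧ (T ∨ F)))) ∧ (¬(T ∨ (F ∨ F)) ∧ F)
  step 5: (T ∧ ((T ∧ (T ∧ T)) ∧ ((x0 ∨ x0) ∧ (T ∨ F)))) ∧ (¬(T ∨ (F ∨ F)) ∧ F)
  step 6: ((T ∧ (T ∧ T)) ∧ ((x0 ∨ x0) ∧ (T ∨ F))) ∧ (¬(T ∨ (F ∨ F)) ∧ F)
  step 7: ((T ∧ T) ∧ ((x0 ∨ x0) ∧ (T ∨ F))) ∧ (¬(T ∨ (F ∨ F)) ∧ F)
  step 8: (T ∧ ((x0 ∨ x0) ∧ (T ∨ F))) ∧ (¬(T ∨ (F ∨ F)) ∧ F)
  step 9: ((x0 ∨ x0) ∧ (T ∨ F)) ∧ (¬(T ∨ (F ∨ F)) ∧ F)
  step 10: (x0 ∧ (T ∨ F)) ∧ (¬(T ∨ (F ∨ F)) ∧ F)
  step 11: (x0 ∧ T) ∧ (¬(T ∨ (F ∨ F)) ∧ F)
  step 12: x0 ∧ (¬(T ∨ (F ∨ F)) ∧ F)

Answer: NO — after 12 steps the term is x0 ∧ (¬(T ∨ (F ∨ F)) ∧ F), not yet normal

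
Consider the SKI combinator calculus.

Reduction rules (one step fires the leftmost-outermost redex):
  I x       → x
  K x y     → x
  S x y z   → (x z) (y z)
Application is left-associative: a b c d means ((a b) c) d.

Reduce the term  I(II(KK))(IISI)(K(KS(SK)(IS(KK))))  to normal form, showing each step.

  start: I(II(KK))(IISI)(K(KS(SK)(IS(KK))))
  [1] II(KK)(IISI)(K(KS(SK)(IS(KK))))
  [2] I(KK)(IISI)(K(KS(SK)(IS(KK))))
  [3] KK(IISI)(K(KS(SK)(IS(KK))))
  [4] K(K(KS(SK)(IS(KK))))
  [5] K(K(S(IS(KK))))
  [6] K(K(S(S(KK))))

Answer: normal form = K(K(S(S(KK))))  (in 6 steps)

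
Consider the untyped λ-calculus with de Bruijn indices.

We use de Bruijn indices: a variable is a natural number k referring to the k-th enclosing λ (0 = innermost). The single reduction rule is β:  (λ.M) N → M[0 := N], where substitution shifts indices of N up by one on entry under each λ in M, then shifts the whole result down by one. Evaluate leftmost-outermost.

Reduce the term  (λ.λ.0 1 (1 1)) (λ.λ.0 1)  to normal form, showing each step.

  start: (λ.λ.0 1 (1 1)) (λ.λ.0 1)
  →1  λ.0 (λ.λ.0 1) ((λ.λ.0 1) (λ.λ.0 1))
  →2  λ.0 (λ.λ.0 1) (λ.0 (λ.λ.0 1))

Answer: normal form = λ.0 (λ.λ.0 1) (λ.0 (λ.λ.0 1))  (in 2 steps)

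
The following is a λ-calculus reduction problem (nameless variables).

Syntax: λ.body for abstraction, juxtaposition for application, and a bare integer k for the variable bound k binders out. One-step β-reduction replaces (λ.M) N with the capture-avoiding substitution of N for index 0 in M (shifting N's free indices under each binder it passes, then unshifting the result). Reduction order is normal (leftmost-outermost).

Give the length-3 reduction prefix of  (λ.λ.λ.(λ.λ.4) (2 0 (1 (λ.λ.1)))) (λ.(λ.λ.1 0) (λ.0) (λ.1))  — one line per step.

  start: (λ.λ.λ.(λ.λ.4) (2 0 (1 (λ.λ.1)))) (λ.(λ.λ.1 0) (λ.0) (λ.1))
  →1  λ.λ.(λ.λ.λ.(λ.λ.1 0) (λ.0) (λ.1)) ((λ.(λ.λ.1 0) (λ.0) (λ.1)) 0 (1 (λ.λ.1)))
  →2  λ.λ.λ.λ.(λ.λ.1 0) (λ.0) (λ.1)
  →3  λ.λ.λ.λ.(λ.(λ.0) 0) (λ.1)

Answer: after 3 steps: λ.λ.λ.λ.(λ.(λ.0) 0) (λ.1)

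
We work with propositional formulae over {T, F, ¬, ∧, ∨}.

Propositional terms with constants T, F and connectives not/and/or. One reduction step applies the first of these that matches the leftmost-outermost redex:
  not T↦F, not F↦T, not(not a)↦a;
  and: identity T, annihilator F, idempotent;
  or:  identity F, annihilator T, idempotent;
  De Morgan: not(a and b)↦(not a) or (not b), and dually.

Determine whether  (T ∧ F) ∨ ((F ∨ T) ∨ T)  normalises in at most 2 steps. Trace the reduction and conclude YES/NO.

  start: (T ∧ F) ∨ ((F ∨ T) ∨ T)
  step 1: F ∨ ((F ∨ T) ∨ T)
  step 2: (F ∨ T) ∨ T

Answer: NO — after 2 steps the term is (F ∨ T) ∨ T, not yet normal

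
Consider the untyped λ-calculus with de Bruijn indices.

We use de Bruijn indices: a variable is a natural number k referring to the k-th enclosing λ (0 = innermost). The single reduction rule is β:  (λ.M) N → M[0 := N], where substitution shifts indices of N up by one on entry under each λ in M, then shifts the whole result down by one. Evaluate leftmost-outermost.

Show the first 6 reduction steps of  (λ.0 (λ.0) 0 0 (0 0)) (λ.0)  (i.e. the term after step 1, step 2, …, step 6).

  start: (λ.0 (λ.0) 0 0 (0 0)) (λ.0)
  [1] (λ.0) (λ.0) (λ.0) (λ.0) ((λ.0) (λ.0))
  [2] (λ.0) (λ.0) (λ.0) ((λ.0) (λ.0))
  [3] (λ.0) (λ.0) ((λ.0) (λ.0))
  [4] (λ.0) ((λ.0) (λ.0))
  [5] (λ.0) (λ.0)
  [6] λ.0

Answer: after 6 steps: λ.0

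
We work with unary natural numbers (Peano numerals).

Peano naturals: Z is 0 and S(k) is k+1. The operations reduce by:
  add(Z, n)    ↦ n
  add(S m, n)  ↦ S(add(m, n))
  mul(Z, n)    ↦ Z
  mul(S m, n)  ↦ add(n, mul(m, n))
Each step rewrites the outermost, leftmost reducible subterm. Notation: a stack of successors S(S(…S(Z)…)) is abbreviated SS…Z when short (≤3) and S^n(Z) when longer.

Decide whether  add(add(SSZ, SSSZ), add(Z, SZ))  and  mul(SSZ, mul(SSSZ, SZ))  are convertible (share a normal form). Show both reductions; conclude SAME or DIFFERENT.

Term A:
  start: add(add(SSZ, SSSZ), add(Z, SZ))
  →1  add(S(add(SZ, SSSZ)), add(Z, SZ))
  →2  S(add(add(SZ, SSSZ), add(Z, SZ)))
  →3  S(add(S(add(Z, SSSZ)), add(Z, SZ)))
  →4  S(S(add(add(Z, SSSZ), add(Z, SZ))))
  →5  S(S(add(SSSZ, add(Z, SZ))))
  →6  S(S(S(add(SSZ, add(Z, SZ)))))
  →7  S(S(S(S(add(SZ, add(Z, SZ))))))
  →8  S(S(S(S(S(add(Z, add(Z, SZ)))))))
  →9  S(S(S(S(S(add(Z, SZ))))))
  →10  S^6(Z)

Term B:
  start: mul(SSZ, mul(SSSZ, SZ))
  →1  add(mul(SSSZ, SZ), mul(SZ, mul(SSSZ, SZ)))
  →2  add(add(SZ, mul(SSZ, SZ)), mul(SZ, mul(SSSZ, SZ)))
  →3  add(S(add(Z, mul(SSZ, SZ))), mul(SZ, mul(SSSZ, SZ)))
  →4  S(add(add(Z, mul(SSZ, SZ)), mul(SZ, mul(SSSZ, SZ))))
  →5  S(add(mul(SSZ, SZ), mul(SZ, mul(SSSZ, SZ))))
  →6  S(add(add(SZ, mul(SZ, SZ)), mul(SZ, mul(SSSZ, SZ))))
  →7  S(add(S(add(Z, mul(SZ, SZ))), mul(SZ, mul(SSSZ, SZ))))
  →8  S(S(add(add(Z, mul(SZ, SZ)), mul(SZ, mul(SSSZ, SZ)))))
  →9  S(S(add(mul(SZ, SZ), mul(SZ, mul(SSSZ, SZ)))))
  →10  S(S(add(add(SZ, mul(Z, SZ)), mul(SZ, mul(SSSZ, SZ)))))
  →11  S(S(add(S(add(Z, mul(Z, SZ))), mul(SZ, mul(SSSZ, SZ)))))
  →12  S(S(S(add(add(Z, mul(Z, SZ)), mul(SZ, mul(SSSZ, SZ))))))
  →13  S(S(S(add(mul(Z, SZ), mul(SZ, mul(SSSZ, SZ))))))
  →14  S(S(S(add(Z, mul(SZ, mul(SSSZ, SZ))))))
  →15  S(S(S(mul(SZ, mul(SSSZ, SZ)))))
  →16  S(S(S(add(mul(SSSZ, SZ), mul(Z, mul(SSSZ, SZ))))))
  →17  S(S(S(add(add(SZ, mul(SSZ, SZ)), mul(Z, mul(SSSZ, SZ))))))
  →18  S(S(S(add(S(add(Z, mul(SSZ, SZ))), mul(Z, mul(SSSZ, SZ))))))
  →19  S(S(S(S(add(add(Z, mul(SSZ, SZ)), mul(Z, mul(SSSZ, SZ)))))))
  →20  S(S(S(S(add(mul(SSZ, SZ), mul(Z, mul(SSSZ, SZ)))))))
  →21  S(S(S(S(add(add(SZ, mul(SZ, SZ)), mul(Z, mul(SSSZ, SZ)))))))
  →22  S(S(S(S(add(S(add(Z, mul(SZ, SZ))), mul(Z, mul(SSSZ, SZ)))))))
  →23  S(S(S(S(S(add(add(Z, mul(SZ, SZ)), mul(Z, mul(SSSZ, SZ))))))))
  →24  S(S(S(S(S(add(mul(SZ, SZ), mul(Z, mul(SSSZ, SZ))))))))
  →25  S(S(S(S(S(add(add(SZ, mul(Z, SZ)), mul(Z, mul(SSSZ, SZ))))))))
  →26  S(S(S(S(S(add(S(add(Z, mul(Z, SZ))), mul(Z, mul(SSSZ, SZ))))))))
  →27  S(S(S(S(S(S(add(add(Z, mul(Z, SZ)), mul(Z, mul(SSSZ, SZ)))))))))
  →28  S(S(S(S(S(S(add(mul(Z, SZ), mul(Z, mul(SSSZ, SZ)))))))))
  →29  S(S(S(S(S(S(add(Z, mul(Z, mul(SSSZ, SZ)))))))))
  →30  S(S(S(S(S(S(mul(Z, mul(SSSZ, SZ))))))))
  →31  S^6(Z)

Answer: SAME — A ⇓ S^6(Z), B ⇓ S^6(Z)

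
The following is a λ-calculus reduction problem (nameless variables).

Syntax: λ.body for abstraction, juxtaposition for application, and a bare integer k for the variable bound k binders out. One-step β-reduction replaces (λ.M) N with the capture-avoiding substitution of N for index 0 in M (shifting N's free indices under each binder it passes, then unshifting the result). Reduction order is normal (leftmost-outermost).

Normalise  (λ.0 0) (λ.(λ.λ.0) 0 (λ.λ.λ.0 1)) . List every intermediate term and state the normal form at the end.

  start: (λ.0 0) (λ.(λ.λ.0) 0 (λ.λ.λ.0 1))
  →1  (λ.(λ.λ.0) 0 (λ.λ.λ.0 1)) (λ.(λ.λ.0) 0 (λ.λ.λ.0 1))
  →2  (λ.λ.0) (λ.(λ.λ.0) 0 (λ.λ.λ.0 1)) (λ.λ.λ.0 1)
  →3  (λ.0) (λ.λ.λ.0 1)
  →4  λ.λ.λ.0 1

Answer: normal form = λ.λ.λ.0 1  (in 4 steps)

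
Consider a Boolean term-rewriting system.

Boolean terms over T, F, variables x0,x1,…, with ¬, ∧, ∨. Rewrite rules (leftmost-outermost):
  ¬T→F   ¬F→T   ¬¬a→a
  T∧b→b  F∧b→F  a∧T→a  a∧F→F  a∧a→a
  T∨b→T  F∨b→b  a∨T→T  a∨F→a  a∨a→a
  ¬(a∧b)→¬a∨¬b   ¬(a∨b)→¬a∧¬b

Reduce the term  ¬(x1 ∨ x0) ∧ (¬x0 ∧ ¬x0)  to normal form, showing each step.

  start: ¬(x1 ∨ x0) ∧ (¬x0 ∧ ¬x0)
  [1] (¬x1 ∧ ¬x0) ∧ (¬x0 ∧ ¬x0)
  [2] (¬x1 ∧ ¬x0) ∧ ¬x0

Answer: normal form = (¬x1 ∧ ¬x0) ∧ ¬x0  (in 2 steps)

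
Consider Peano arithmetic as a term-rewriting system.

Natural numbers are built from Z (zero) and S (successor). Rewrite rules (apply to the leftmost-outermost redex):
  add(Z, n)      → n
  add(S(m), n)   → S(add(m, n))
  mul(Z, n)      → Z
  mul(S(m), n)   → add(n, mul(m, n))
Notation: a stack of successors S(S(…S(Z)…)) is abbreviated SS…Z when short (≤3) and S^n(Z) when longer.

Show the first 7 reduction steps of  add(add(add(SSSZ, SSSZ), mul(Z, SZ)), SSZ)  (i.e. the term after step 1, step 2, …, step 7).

  start: add(add(add(SSSZ, SSSZ), mul(Z, SZ)), SSZ)
  [1] add(add(S(add(SSZ, SSSZ)), mul(Z, SZ)), SSZ)
  [2] add(S(add(add(SSZ, SSSZ), mul(Z, SZ))), SSZ)
  [3] S(add(add(add(SSZ, SSSZ), mul(Z, SZ)), SSZ))
  [4] S(add(add(S(add(SZ, SSSZ)), mul(Z, SZ)), SSZ))
  [5] S(add(S(add(add(SZ, SSSZ), mul(Z, SZ))), SSZ))
  [6] S(S(add(add(add(SZ, SSSZ), mul(Z, SZ)), SSZ)))
  [7] S(S(add(add(S(add(Z, SSSZ)), mul(Z, SZ)), SSZ)))

Answer: after 7 steps: S(S(add(add(S(add(Z, SSSZ)), mul(Z, SZ)), SSZ)))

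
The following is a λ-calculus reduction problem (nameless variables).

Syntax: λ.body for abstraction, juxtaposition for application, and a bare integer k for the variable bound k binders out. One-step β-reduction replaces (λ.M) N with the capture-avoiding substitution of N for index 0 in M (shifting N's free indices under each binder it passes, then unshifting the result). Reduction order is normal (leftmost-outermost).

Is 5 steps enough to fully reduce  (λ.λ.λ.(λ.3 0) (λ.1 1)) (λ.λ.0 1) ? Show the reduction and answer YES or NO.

  start: (λ.λ.λ.(λ.3 0) (λ.1 1)) (λ.λ.0 1)
  step 1: λ.λ.(λ.(λ.λ.0 1) 0) (λ.1 1)
  step 2: λ.λ.(λ.λ.0 1) (λ.1 1)
  step 3: λ.λ.λ.0 (λ.2 2)

Answer: YES — reaches normal form λ.λ.λ.0 (λ.2 2) in 3 ≤ 5 steps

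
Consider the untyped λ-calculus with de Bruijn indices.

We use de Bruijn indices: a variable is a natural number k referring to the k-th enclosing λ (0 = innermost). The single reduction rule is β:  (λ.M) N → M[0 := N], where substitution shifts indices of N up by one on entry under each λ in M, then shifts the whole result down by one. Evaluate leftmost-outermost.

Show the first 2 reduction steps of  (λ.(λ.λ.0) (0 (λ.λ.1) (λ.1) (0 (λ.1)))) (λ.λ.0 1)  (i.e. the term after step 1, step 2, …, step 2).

Answer: after 2 steps: λ.0

Working:
  start: (λ.(λ.λ.0) (0 (λ.λ.1) (λ.1) (0 (λ.1)))) (λ.λ.0 1)
  step 1: (λ.λ.0) ((λ.λ.0 1) (λ.λ.1) (λ.λ.λ.0 1) ((λ.λ.0 1) (λ.λ.λ.0 1)))
  step 2: λ.0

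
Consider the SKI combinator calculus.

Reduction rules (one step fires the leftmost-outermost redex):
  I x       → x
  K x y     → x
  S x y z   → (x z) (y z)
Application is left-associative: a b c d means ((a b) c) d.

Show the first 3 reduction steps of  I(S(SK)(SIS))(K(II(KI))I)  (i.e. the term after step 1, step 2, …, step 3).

  start: I(S(SK)(SIS))(K(II(KI))I)
  step 1: S(SK)(SIS)(K(II(KI))I)
  step 2: SK(K(II(KI))I)(SIS(K(II(KI))I))
  step 3: K(SIS(K(II(KI))I))(K(II(KI))I(SIS(K(II(KI))I)))

Answer: after 3 steps: K(SIS(K(II(KI))I))(K(II(KI))I(SIS(K(II(KI))I)))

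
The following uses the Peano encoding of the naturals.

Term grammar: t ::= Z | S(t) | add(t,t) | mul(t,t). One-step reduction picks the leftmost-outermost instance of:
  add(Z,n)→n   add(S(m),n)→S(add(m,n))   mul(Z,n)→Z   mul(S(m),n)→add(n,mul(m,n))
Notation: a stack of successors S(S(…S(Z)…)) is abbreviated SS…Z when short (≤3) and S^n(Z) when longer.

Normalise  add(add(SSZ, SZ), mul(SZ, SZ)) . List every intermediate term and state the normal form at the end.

  start: add(add(SSZ, SZ), mul(SZ, SZ))
  →1  add(S(add(SZ, SZ)), mul(SZ, SZ))
  →2  S(add(add(SZ, SZ), mul(SZ, SZ)))
  →3  S(add(S(add(Z, SZ)), mul(SZ, SZ)))
  →4  S(S(add(add(Z, SZ), mul(SZ, SZ))))
  →5  S(S(add(SZ, mul(SZ, SZ))))
  →6  S(S(S(add(Z, mul(SZ, SZ)))))
  →7  S(S(S(mul(SZ, SZ))))
  →8  S(S(S(add(SZ, mul(Z, SZ)))))
  →9  S(S(S(S(add(Z, mul(Z, SZ))))))
  →10  S(S(S(S(mul(Z, SZ)))))
  →11  S^4(Z)

Answer: normal form = S^4(Z)  (in 11 steps)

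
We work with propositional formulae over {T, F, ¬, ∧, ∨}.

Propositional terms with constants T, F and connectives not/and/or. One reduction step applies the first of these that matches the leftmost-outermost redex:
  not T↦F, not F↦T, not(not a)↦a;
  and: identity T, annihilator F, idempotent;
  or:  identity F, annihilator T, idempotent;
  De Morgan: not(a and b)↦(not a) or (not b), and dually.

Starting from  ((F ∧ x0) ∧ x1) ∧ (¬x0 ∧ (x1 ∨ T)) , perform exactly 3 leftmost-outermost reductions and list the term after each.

Answer: after 3 steps: F

Working:
  start: ((F ∧ x0) ∧ x1) ∧ (¬x0 ∧ (x1 ∨ T))
  →1  (F ∧ x1) ∧ (¬x0 ∧ (x1 ∨ T))
  →2  F ∧ (¬x0 ∧ (x1 ∨ T))
  →3  F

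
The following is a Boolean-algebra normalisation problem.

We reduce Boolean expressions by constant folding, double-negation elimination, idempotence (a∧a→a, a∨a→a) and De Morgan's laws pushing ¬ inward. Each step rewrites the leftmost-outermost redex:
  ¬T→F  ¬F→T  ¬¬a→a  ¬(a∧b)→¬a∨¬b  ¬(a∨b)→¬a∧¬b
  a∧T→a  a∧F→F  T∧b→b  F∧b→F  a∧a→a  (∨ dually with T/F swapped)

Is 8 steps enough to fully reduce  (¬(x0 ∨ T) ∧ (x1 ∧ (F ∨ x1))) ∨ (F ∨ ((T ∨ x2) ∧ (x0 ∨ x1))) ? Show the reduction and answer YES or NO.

Answer: YES — reaches normal form x0 ∨ x1 in 8 ≤ 8 steps

Derivation:
  start: (¬(x0 ∨ T) ∧ (x1 ∧ (F ∨ x1))) ∨ (F ∨ ((T ∨ x2) ∧ (x0 ∨ x1)))
  →1  ((¬x0 ∧ ¬T) ∧ (x1 ∧ (F ∨ x1))) ∨ (F ∨ ((T ∨ x2) ∧ (x0 ∨ x1)))
  →2  ((¬x0 ∧ F) ∧ (x1 ∧ (F ∨ x1))) ∨ (F ∨ ((T ∨ x2) ∧ (x0 ∨ x1)))
  →3  (F ∧ (x1 ∧ (F ∨ x1))) ∨ (F ∨ ((T ∨ x2) ∧ (x0 ∨ x1)))
  →4  F ∨ (F ∨ ((T ∨ x2) ∧ (x0 ∨ x1)))
  →5  F ∨ ((T ∨ x2) ∧ (x0 ∨ x1))
  →6  (T ∨ x2) ∧ (x0 ∨ x1)
  →7  T ∧ (x0 ∨ x1)
  →8  x0 ∨ x1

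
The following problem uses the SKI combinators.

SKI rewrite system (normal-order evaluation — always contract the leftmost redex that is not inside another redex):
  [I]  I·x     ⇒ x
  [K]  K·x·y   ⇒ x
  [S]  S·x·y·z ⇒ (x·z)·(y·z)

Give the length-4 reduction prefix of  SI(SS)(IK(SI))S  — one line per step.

Answer: after 4 steps: SIS

Working:
  start: SI(SS)(IK(SI))S
  →1  I(IK(SI))(SS(IK(SI)))S
  →2  IK(SI)(SS(IK(SI)))S
  →3  K(SI)(SS(IK(SI)))S
  →4  SIS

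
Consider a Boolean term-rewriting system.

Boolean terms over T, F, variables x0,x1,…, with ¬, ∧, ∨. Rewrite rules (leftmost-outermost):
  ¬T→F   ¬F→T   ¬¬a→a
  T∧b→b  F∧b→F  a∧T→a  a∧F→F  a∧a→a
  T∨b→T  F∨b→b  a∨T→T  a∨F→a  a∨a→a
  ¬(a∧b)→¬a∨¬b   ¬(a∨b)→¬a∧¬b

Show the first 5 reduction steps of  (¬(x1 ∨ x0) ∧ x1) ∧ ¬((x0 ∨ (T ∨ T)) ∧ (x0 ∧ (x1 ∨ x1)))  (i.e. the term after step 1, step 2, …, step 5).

Answer: after 5 steps: ((¬x1 ∧ ¬x0) ∧ x1) ∧ ((¬x0 ∧ ¬T) ∨ ¬(x0 ∧ (x1 ∨ x1)))

Working:
  start: (¬(x1 ∨ x0) ∧ x1) ∧ ¬((x0 ∨ (T ∨ T)) ∧ (x0 ∧ (x1 ∨ x1)))
  [1] ((¬x1 ∧ ¬x0) ∧ x1) ∧ ¬((x0 ∨ (T ∨ T)) ∧ (x0 ∧ (x1 ∨ x1)))
  [2] ((¬x1 ∧ ¬x0) ∧ x1) ∧ (¬(x0 ∨ (T ∨ T)) ∨ ¬(x0 ∧ (x1 ∨ x1)))
  [3] ((¬x1 ∧ ¬x0) ∧ x1) ∧ ((¬x0 ∧ ¬(T ∨ T)) ∨ ¬(x0 ∧ (x1 ∨ x1)))
  [4] ((¬x1 ∧ ¬x0) ∧ x1) ∧ ((¬x0 ∧ (¬T ∧ ¬T)) ∨ ¬(x0 ∧ (x1 ∨ x1)))
  [5] ((¬x1 ∧ ¬x0) ∧ x1) ∧ ((¬x0 ∧ ¬T) ∨ ¬(x0 ∧ (x1 ∨ x1)))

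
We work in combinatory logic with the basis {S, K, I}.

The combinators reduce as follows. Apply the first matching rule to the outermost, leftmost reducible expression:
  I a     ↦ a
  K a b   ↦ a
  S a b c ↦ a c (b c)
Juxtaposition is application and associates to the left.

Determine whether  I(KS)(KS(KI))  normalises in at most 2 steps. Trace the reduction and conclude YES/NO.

  start: I(KS)(KS(KI))
  →1  KS(KS(KI))
  →2  S

Answer: YES — reaches normal form S in 2 ≤ 2 steps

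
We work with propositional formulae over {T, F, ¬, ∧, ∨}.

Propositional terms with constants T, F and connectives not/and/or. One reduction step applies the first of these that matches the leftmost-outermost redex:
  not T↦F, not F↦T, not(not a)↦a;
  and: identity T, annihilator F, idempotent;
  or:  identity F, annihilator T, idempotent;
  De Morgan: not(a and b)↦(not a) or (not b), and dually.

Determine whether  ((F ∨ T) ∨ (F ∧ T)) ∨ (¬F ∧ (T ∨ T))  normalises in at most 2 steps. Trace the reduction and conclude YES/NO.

  start: ((F ∨ T) ∨ (F ∧ T)) ∨ (¬F ∧ (T ∨ T))
  →1  (T ∨ (F ∧ T)) ∨ (¬F ∧ (T ∨ T))
  →2  T ∨ (¬F ∧ (T ∨ T))

Answer: NO — after 2 steps the term is T ∨ (¬F ∧ (T ∨ T)), not yet normal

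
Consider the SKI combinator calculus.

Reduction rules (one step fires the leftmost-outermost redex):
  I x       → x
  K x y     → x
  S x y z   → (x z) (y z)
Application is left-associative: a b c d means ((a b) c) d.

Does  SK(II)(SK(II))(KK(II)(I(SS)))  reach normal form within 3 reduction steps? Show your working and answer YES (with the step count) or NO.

  start: SK(II)(SK(II))(KK(II)(I(SS)))
  [1] K(SK(II))(II(SK(II)))(KK(II)(I(SS)))
  [2] SK(II)(KK(II)(I(SS)))
  [3] K(KK(II)(I(SS)))(II(KK(II)(I(SS))))

Answer: NO — after 3 steps the term is K(KK(II)(I(SS)))(II(KK(II)(I(SS)))), not yet normal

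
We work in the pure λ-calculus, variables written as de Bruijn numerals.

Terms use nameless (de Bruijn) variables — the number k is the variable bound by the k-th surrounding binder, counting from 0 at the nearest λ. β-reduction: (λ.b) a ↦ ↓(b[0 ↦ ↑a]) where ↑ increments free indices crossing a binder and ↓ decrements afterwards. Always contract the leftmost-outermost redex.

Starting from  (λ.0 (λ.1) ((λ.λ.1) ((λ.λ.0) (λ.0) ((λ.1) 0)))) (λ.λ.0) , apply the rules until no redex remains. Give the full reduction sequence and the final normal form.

  start: (λ.0 (λ.1) ((λ.λ.1) ((λ.λ.0) (λ.0) ((λ.1) 0)))) (λ.λ.0)
  step 1: (λ.λ.0) (λ.λ.λ.0) ((λ.λ.1) ((λ.λ.0) (λ.0) ((λ.λ.λ.0) (λ.λ.0))))
  step 2: (λ.0) ((λ.λ.1) ((λ.λ.0) (λ.0) ((λ.λ.λ.0) (λ.λ.0))))
  step 3: (λ.λ.1) ((λ.λ.0) (λ.0) ((λ.λ.λ.0) (λ.λ.0)))
  step 4: λ.(λ.λ.0) (λ.0) ((λ.λ.λ.0) (λ.λ.0))
  step 5: λ.(λ.0) ((λ.λ.λ.0) (λ.λ.0))
  step 6: λ.(λ.λ.λ.0) (λ.λ.0)
  step 7: λ.λ.λ.0

Answer: normal form = λ.λ.λ.0  (in 7 steps)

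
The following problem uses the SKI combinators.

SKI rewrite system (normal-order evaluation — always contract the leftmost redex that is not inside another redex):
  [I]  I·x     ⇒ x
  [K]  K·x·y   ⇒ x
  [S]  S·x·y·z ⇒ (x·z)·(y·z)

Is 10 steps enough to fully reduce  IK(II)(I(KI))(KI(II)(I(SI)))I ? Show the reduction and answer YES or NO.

  start: IK(II)(I(KI))(KI(II)(I(SI)))I
  →1  K(II)(I(KI))(KI(II)(I(SI)))I
  →2  II(KI(II)(I(SI)))I
  →3  I(KI(II)(I(SI)))I
  →4  KI(II)(I(SI))I
  →5  I(I(SI))I
  →6  I(SI)I
  →7  SII

Answer: YES — reaches normal form SII in 7 ≤ 10 steps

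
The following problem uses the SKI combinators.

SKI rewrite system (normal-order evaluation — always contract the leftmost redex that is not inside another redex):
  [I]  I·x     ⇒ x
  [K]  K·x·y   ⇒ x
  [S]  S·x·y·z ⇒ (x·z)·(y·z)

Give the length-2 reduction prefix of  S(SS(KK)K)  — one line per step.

  start: S(SS(KK)K)
  →1  S(SK(KKK))
  →2  S(SKK)

Answer: after 2 steps: S(SKK)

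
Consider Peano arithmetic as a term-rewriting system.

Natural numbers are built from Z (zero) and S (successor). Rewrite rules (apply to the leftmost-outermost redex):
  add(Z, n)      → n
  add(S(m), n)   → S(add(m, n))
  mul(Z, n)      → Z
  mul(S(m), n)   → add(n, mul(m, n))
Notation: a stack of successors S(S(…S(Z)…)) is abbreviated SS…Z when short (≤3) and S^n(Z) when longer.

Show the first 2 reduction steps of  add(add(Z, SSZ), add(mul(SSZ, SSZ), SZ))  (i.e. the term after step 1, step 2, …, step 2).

  start: add(add(Z, SSZ), add(mul(SSZ, SSZ), SZ))
  →1  add(SSZ, add(mul(SSZ, SSZ), SZ))
  →2  S(add(SZ, add(mul(SSZ, SSZ), SZ)))

Answer: after 2 steps: S(add(SZ, add(mul(SSZ, SSZ), SZ)))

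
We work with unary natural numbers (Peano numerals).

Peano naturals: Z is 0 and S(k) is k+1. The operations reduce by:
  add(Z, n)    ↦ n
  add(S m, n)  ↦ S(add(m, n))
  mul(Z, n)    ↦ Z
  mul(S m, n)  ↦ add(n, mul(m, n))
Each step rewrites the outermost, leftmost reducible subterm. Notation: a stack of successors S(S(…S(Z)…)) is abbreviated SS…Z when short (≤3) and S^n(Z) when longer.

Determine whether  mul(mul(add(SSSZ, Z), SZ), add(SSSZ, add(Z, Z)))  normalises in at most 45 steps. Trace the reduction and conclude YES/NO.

  start: mul(mul(add(SSSZ, Z), SZ), add(SSSZ, add(Z, Z)))
  step 1: mul(mul(S(add(SSZ, Z)), SZ), add(SSSZ, add(Z, Z)))
  step 2: mul(add(SZ, mul(add(SSZ, Z), SZ)), add(SSSZ, add(Z, Z)))
  step 3: mul(S(add(Z, mul(add(SSZ, Z), SZ))), add(SSSZ, add(Z, Z)))
  step 4: add(add(SSSZ, add(Z, Z)), mul(add(Z, mul(add(SSZ, Z), SZ)), add(SSSZ, add(Z, Z))))
  step 5: add(S(add(SSZ, add(Z, Z))), mul(add(Z, mul(add(SSZ, Z), SZ)), add(SSSZ, add(Z, Z))))
  step 6: S(add(add(SSZ, add(Z, Z)), mul(add(Z, mul(add(SSZ, Z), SZ)), add(SSSZ, add(Z, Z)))))
  step 7: S(add(S(add(SZ, add(Z, Z))), mul(add(Z, mul(add(SSZ, Z), SZ)), add(SSSZ, add(Z, Z)))))
  step 8: S(S(add(add(SZ, add(Z, Z)), mul(add(Z, mul(add(SSZ, Z), SZ)), add(SSSZ, add(Z, Z))))))
  step 9: S(S(add(S(add(Z, add(Z, Z))), mul(add(Z, mul(add(SSZ, Z), SZ)), add(SSSZ, add(Z, Z))))))
  step 10: S(S(S(add(add(Z, add(Z, Z)), mul(add(Z, mul(add(SSZ, Z), SZ)), add(SSSZ, add(Z, Z)))))))
  step 11: S(S(S(add(add(Z, Z), mul(add(Z, mul(add(SSZ, Z), SZ)), add(SSSZ, add(Z, Z)))))))
  step 12: S(S(S(add(Z, mul(add(Z, mul(add(SSZ, Z), SZ)), add(SSSZ, add(Z, Z)))))))
  step 13: S(S(S(mul(add(Z, mul(add(SSZ, Z), SZ)), add(SSSZ, add(Z, Z))))))
  step 14: S(S(S(mul(mul(add(SSZ, Z), SZ), add(SSSZ, add(Z, Z))))))
  step 15: S(S(S(mul(mul(S(add(SZ, Z)), SZ), add(SSSZ, add(Z, Z))))))
  step 16: S(S(S(mul(add(SZ, mul(add(SZ, Z), SZ)), add(SSSZ, add(Z, Z))))))
  step 17: S(S(S(mul(S(add(Z, mul(add(SZ, Z), SZ))), add(SSSZ, add(Z, Z))))))
  step 18: S(S(S(add(add(SSSZ, add(Z, Z)), mul(add(Z, mul(add(SZ, Z), SZ)), add(SSSZ, add(Z, Z)))))))
  step 19: S(S(S(add(S(add(SSZ, add(Z, Z))), mul(add(Z, mul(add(SZ, Z), SZ)), add(SSSZ, add(Z, Z)))))))
  step 20: S(S(S(S(add(add(SSZ, add(Z, Z)), mul(add(Z, mul(add(SZ, Z), SZ)), add(SSSZ, add(Z, Z))))))))
  step 21: S(S(S(S(add(S(add(SZ, add(Z, Z))), mul(add(Z, mul(add(SZ, Z), SZ)), add(SSSZ, add(Z, Z))))))))
  step 22: S(S(S(S(S(add(add(SZ, add(Z, Z)), mul(add(Z, mul(add(SZ, Z), SZ)), add(SSSZ, add(Z, Z)))))))))
  step 23: S(S(S(S(S(add(S(add(Z, add(Z, Z))), mul(add(Z, mul(add(SZ, Z), SZ)), add(SSSZ, add(Z, Z)))))))))
  step 24: S(S(S(S(S(S(add(add(Z, add(Z, Z)), mul(add(Z, mul(add(SZ, Z), SZ)), add(SSSZ, add(Z, Z))))))))))
  step 25: S(S(S(S(S(S(add(add(Z, Z), mul(add(Z, mul(add(SZ, Z), SZ)), add(SSSZ, add(Z, Z))))))))))
  step 26: S(S(S(S(S(S(add(Z, mul(add(Z, mul(add(SZ, Z), SZ)), add(SSSZ, add(Z, Z))))))))))
  step 27: S(S(S(S(S(S(mul(add(Z, mul(add(SZ, Z), SZ)), add(SSSZ, add(Z, Z)))))))))
  step 28: S(S(S(S(S(S(mul(mul(add(SZ, Z), SZ), add(SSSZ, add(Z, Z)))))))))
  step 29: S(S(S(S(S(S(mul(mul(S(add(Z, Z)), SZ), add(SSSZ, add(Z, Z)))))))))
  step 30: S(S(S(S(S(S(mul(add(SZ, mul(add(Z, Z), SZ)), add(SSSZ, add(Z, Z)))))))))
  step 31: S(S(S(S(S(S(mul(S(add(Z, mul(add(Z, Z), SZ))), add(SSSZ, add(Z, Z)))))))))
  step 32: S(S(S(S(S(S(add(add(SSSZ, add(Z, Z)), mul(add(Z, mul(add(Z, Z), SZ)), add(SSSZ, add(Z, Z))))))))))
  step 33: S(S(S(S(S(S(add(S(add(SSZ, add(Z, Z))), mul(add(Z, mul(add(Z, Z), SZ)), add(SSSZ, add(Z, Z))))))))))
  step 34: S(S(S(S(S(S(S(add(add(SSZ, add(Z, Z)), mul(add(Z, mul(add(Z, Z), SZ)), add(SSSZ, add(Z, Z)))))))))))
  step 35: S(S(S(S(S(S(S(add(S(add(SZ, add(Z, Z))), mul(add(Z, mul(add(Z, Z), SZ)), add(SSSZ, add(Z, Z)))))))))))
  step 36: S(S(S(S(S(S(S(S(add(add(SZ, add(Z, Z)), mul(add(Z, mul(add(Z, Z), SZ)), add(SSSZ, add(Z, Z))))))))))))
  step 37: S(S(S(S(S(S(S(S(add(S(add(Z, add(Z, Z))), mul(add(Z, mul(add(Z, Z), SZ)), add(SSSZ, add(Z, Z))))))))))))
  step 38: S(S(S(S(S(S(S(S(S(add(add(Z, add(Z, Z)), mul(add(Z, mul(add(Z, Z), SZ)), add(SSSZ, add(Z, Z)))))))))))))
  step 39: S(S(S(S(S(S(S(S(S(add(add(Z, Z), mul(add(Z, mul(add(Z, Z), SZ)), add(SSSZ, add(Z, Z)))))))))))))
  step 40: S(S(S(S(S(S(S(S(S(add(Z, mul(add(Z, mul(add(Z, Z), SZ)), add(SSSZ, add(Z, Z)))))))))))))
  step 41: S(S(S(S(S(S(S(S(S(mul(add(Z, mul(add(Z, Z), SZ)), add(SSSZ, add(Z, Z))))))))))))
  step 42: S(S(S(S(S(S(S(S(S(mul(mul(add(Z, Z), SZ), add(SSSZ, add(Z, Z))))))))))))
  step 43: S(S(S(S(S(S(S(S(S(mul(mul(Z, SZ), add(SSSZ, add(Z, Z))))))))))))
  step 44: S(S(S(S(S(S(S(S(S(mul(Z, add(SSSZ, add(Z, Z))))))))))))
  step 45: S^9(Z)

Answer: YES — reaches normal form S^9(Z) in 45 ≤ 45 steps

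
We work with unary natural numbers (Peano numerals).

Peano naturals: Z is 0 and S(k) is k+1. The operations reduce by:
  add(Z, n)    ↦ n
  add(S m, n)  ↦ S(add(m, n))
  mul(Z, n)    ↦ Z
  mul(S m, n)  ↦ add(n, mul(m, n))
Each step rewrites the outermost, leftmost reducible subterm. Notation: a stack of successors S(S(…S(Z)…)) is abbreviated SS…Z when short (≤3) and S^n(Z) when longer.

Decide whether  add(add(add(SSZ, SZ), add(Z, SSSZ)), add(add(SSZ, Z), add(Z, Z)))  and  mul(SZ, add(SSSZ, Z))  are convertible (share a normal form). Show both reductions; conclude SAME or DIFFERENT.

Answer: DIFFERENT — A ⇓ S^8(Z), B ⇓ SSSZ

Reduction:
Term A:
  start: add(add(add(SSZ, SZ), add(Z, SSSZ)), add(add(SSZ, Z), add(Z, Z)))
  [1] add(add(S(add(SZ, SZ)), add(Z, SSSZ)), add(add(SSZ, Z), add(Z, Z)))
  [2] add(S(add(add(SZ, SZ), add(Z, SSSZ))), add(add(SSZ, Z), add(Z, Z)))
  [3] S(add(add(add(SZ, SZ), add(Z, SSSZ)), add(add(SSZ, Z), add(Z, Z))))
  [4] S(add(add(S(add(Z, SZ)), add(Z, SSSZ)), add(add(SSZ, Z), add(Z, Z))))
  [5] S(add(S(add(add(Z, SZ), add(Z, SSSZ))), add(add(SSZ, Z), add(Z, Z))))
  [6] S(S(add(add(add(Z, SZ), add(Z, SSSZ)), add(add(SSZ, Z), add(Z, Z)))))
  [7] S(S(add(add(SZ, add(Z, SSSZ)), add(add(SSZ, Z), add(Z, Z)))))
  [8] S(S(add(S(add(Z, add(Z, SSSZ))), add(add(SSZ, Z), add(Z, Z)))))
  [9] S(S(S(add(add(Z, add(Z, SSSZ)), add(add(SSZ, Z), add(Z, Z))))))
  [10] S(S(S(add(add(Z, SSSZ), add(add(SSZ, Z), add(Z, Z))))))
  [11] S(S(S(add(SSSZ, add(add(SSZ, Z), add(Z, Z))))))
  [12] S(S(S(S(add(SSZ, add(add(SSZ, Z), add(Z, Z)))))))
  [13] S(S(S(S(S(add(SZ, add(add(SSZ, Z), add(Z, Z))))))))
  [14] S(S(S(S(S(S(add(Z, add(add(SSZ, Z), add(Z, Z)))))))))
  [15] S(S(S(S(S(S(add(add(SSZ, Z), add(Z, Z))))))))
  [16] S(S(S(S(S(S(add(S(add(SZ, Z)), add(Z, Z))))))))
  [17] S(S(S(S(S(S(S(add(add(SZ, Z), add(Z, Z)))))))))
  [18] S(S(S(S(S(S(S(add(S(add(Z, Z)), add(Z, Z)))))))))
  [19] S(S(S(S(S(S(S(S(add(add(Z, Z), add(Z, Z))))))))))
  [20] S(S(S(S(S(S(S(S(add(Z, add(Z, Z))))))))))
  [21] S(S(S(S(S(S(S(S(add(Z, Z)))))))))
  [22] S^8(Z)

Term B:
  start: mul(SZ, add(SSSZ, Z))
  [1] add(add(SSSZ, Z), mul(Z, add(SSSZ, Z)))
  [2] add(S(add(SSZ, Z)), mul(Z, add(SSSZ, Z)))
  [3] S(add(add(SSZ, Z), mul(Z, add(SSSZ, Z))))
  [4] S(add(S(add(SZ, Z)), mul(Z, add(SSSZ, Z))))
  [5] S(S(add(add(SZ, Z), mul(Z, add(SSSZ, Z)))))
  [6] S(S(add(S(add(Z, Z)), mul(Z, add(SSSZ, Z)))))
  [7] S(S(S(add(add(Z, Z), mul(Z, add(SSSZ, Z))))))
  [8] S(S(S(add(Z, mul(Z, add(SSSZ, Z))))))
  [9] S(S(S(mul(Z, add(SSSZ, Z)))))
  [10] SSSZ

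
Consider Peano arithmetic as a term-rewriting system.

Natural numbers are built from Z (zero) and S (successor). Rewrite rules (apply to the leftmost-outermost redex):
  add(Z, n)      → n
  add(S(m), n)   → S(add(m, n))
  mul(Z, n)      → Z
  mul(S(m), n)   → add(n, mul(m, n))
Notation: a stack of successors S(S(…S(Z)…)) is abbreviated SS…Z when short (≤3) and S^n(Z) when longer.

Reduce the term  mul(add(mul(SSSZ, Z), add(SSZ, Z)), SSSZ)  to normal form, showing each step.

  start: mul(add(mul(SSSZ, Z), add(SSZ, Z)), SSSZ)
  step 1: mul(add(add(Z, mul(SSZ, Z)), add(SSZ, Z)), SSSZ)
  step 2: mul(add(mul(SSZ, Z), add(SSZ, Z)), SSSZ)
  step 3: mul(add(add(Z, mul(SZ, Z)), add(SSZ, Z)), SSSZ)
  step 4: mul(add(mul(SZ, Z), add(SSZ, Z)), SSSZ)
  step 5: mul(add(add(Z, mul(Z, Z)), add(SSZ, Z)), SSSZ)
  step 6: mul(add(mul(Z, Z), add(SSZ, Z)), SSSZ)
  step 7: mul(add(Z, add(SSZ, Z)), SSSZ)
  step 8: mul(add(SSZ, Z), SSSZ)
  step 9: mul(S(add(SZ, Z)), SSSZ)
  step 10: add(SSSZ, mul(add(SZ, Z), SSSZ))
  step 11: S(add(SSZ, mul(add(SZ, Z), SSSZ)))
  step 12: S(S(add(SZ, mul(add(SZ, Z), SSSZ))))
  step 13: S(S(S(add(Z, mul(add(SZ, Z), SSSZ)))))
  step 14: S(S(S(mul(add(SZ, Z), SSSZ))))
  step 15: S(S(S(mul(S(add(Z, Z)), SSSZ))))
  step 16: S(S(S(add(SSSZ, mul(add(Z, Z), SSSZ)))))
  step 17: S(S(S(S(add(SSZ, mul(add(Z, Z), SSSZ))))))
  step 18: S(S(S(S(S(add(SZ, mul(add(Z, Z), SSSZ)))))))
  step 19: S(S(S(S(S(S(add(Z, mul(add(Z, Z), SSSZ))))))))
  step 20: S(S(S(S(S(S(mul(add(Z, Z), SSSZ)))))))
  step 21: S(S(S(S(S(S(mul(Z, SSSZ)))))))
  step 22: S^6(Z)

Answer: normal form = S^6(Z)  (in 22 steps)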